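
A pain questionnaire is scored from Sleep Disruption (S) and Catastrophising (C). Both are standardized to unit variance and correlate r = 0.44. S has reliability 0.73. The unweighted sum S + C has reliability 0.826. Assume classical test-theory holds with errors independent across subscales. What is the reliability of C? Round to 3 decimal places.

0.769

Var(S+C) = 2 + 2·0.44 = 2.880.
True-score variance = ρ_S + ρ_C + 2·0.44, so 0.826 = (0.73 + ρ_C + 0.88) / 2.880.
ρ_C = 0.826·2.880 − 0.73 − 0.88 = 0.769.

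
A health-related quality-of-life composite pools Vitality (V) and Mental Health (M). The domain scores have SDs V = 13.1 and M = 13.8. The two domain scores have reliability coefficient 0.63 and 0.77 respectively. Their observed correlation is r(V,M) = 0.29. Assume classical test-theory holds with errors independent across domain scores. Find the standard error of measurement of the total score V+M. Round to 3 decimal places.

10.358

Var(total) = 362.05 + 104.852 = 466.902.
True-score variance = 254.753 + 104.852 = 359.606, so reliability = 0.7702.
Error variance = 466.902 − 359.606 = 107.297; SEM = √107.297 = 10.358.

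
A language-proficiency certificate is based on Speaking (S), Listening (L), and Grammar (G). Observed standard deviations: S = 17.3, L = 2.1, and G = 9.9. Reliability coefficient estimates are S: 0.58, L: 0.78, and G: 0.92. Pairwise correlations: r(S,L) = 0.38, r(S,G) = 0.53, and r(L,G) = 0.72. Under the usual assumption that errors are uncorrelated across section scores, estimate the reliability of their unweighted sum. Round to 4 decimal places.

0.7901

Var(S+L+G) = 17.3² + 2.1² + 9.9² + 2·[17.3·2.1·0.38 + 17.3·9.9·0.53 + 2.1·9.9·0.72] = 401.71 + 239.095 = 640.805.
Because errors are independent across components, Cov(Tᵢ,Tⱼ) = Cov(Xᵢ,Xⱼ); the off-diagonal part of the true-score variance is the same as above.
True-score variance = [17.3²·0.58 + 2.1²·0.78 + 9.9²·0.92] + 239.095 = 267.197 + 239.095 = 506.292.
Reliability = 506.292 / 640.805 = 0.7901.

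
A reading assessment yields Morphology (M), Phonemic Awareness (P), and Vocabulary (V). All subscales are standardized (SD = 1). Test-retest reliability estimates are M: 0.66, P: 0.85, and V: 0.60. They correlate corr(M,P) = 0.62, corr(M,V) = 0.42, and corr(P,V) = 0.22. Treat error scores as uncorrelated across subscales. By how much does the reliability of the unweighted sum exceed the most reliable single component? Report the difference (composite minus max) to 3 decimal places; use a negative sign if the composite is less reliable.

-0.011

Var(sum) = 3 + 2.52 = 5.52; true-score variance = 2.11 + 2.52 = 4.63; composite reliability = 0.8388.
Max component reliability = 0.8500.
Difference = 0.8388 − 0.8500 = -0.011.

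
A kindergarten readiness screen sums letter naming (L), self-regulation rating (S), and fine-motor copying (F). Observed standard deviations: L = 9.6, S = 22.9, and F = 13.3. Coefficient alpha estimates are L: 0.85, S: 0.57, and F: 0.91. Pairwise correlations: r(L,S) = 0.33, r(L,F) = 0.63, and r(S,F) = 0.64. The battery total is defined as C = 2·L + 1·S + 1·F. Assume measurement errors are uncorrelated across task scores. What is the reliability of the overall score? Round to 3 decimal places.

0.857

Var(C) = 2²·9.6² + 22.9² + 13.3² + 2·[2·9.6·22.9·0.33 + 2·9.6·13.3·0.63 + 22.9·13.3·0.64] = 1069.94 + 1001.79 = 2071.73.
Because errors are independent across components, Cov(Tᵢ,Tⱼ) = Cov(Xᵢ,Xⱼ); the off-diagonal part of the true-score variance is the same as above.
True-score variance = [2²·9.6²·0.85 + 22.9²·0.57 + 13.3²·0.91] + 1001.79 = 773.228 + 1001.79 = 1775.02.
Reliability = 1775.02 / 2071.73 = 0.857.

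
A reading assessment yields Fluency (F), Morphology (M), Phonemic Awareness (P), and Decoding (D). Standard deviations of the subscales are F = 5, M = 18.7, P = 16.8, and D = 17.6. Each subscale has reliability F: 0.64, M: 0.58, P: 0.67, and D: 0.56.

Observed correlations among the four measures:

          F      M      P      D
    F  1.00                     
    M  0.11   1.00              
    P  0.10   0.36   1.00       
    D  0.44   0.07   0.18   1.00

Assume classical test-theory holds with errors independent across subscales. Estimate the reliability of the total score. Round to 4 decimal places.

Var(F+M+P+D) = 5² + 18.7² + 16.8² + 17.6² + 2·[5·18.7·0.11 + 5·16.8·0.10 + 5·17.6·0.44 + 18.7·16.8·0.36 + 18.7·17.6·0.07 + 16.8·17.6·0.18] = 966.69 + 493.527 = 1460.22.
With uncorrelated errors the cross-covariances are all true-score covariance, so they carry over unchanged; only the diagonal terms shrink to ρᵢσᵢ².
True-score variance = [5²·0.64 + 18.7²·0.58 + 16.8²·0.67 + 17.6²·0.56] + 493.527 = 581.387 + 493.527 = 1074.91.
Reliability = 1074.91 / 1460.22 = 0.7361.

0.7361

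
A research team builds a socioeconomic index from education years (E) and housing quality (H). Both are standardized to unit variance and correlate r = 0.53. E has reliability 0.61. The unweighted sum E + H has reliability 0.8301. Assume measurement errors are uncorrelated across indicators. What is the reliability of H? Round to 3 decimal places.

0.870

Var(E+H) = 2 + 2·0.53 = 3.060.
True-score variance = ρ_E + ρ_H + 2·0.53, so 0.8301 = (0.61 + ρ_H + 1.06) / 3.060.
ρ_H = 0.8301·3.060 − 0.61 − 1.06 = 0.870.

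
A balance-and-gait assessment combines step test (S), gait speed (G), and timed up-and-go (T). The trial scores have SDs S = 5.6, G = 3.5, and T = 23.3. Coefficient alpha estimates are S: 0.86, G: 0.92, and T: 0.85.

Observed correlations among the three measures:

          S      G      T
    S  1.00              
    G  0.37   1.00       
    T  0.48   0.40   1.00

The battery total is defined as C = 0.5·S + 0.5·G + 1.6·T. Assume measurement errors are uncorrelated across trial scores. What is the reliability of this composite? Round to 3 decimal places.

0.865

Var(C) = 0.5²·5.6² + 0.5²·3.5² + 1.6²·23.3² + 2·[0.25·5.6·3.5·0.37 + 0.8·5.6·23.3·0.48 + 0.8·3.5·23.3·0.40] = 1400.7 + 156.027 = 1556.73.
With uncorrelated errors the cross-covariances are all true-score covariance, so they carry over unchanged; only the diagonal terms shrink to ρᵢσᵢ².
True-score variance = [0.5²·5.6²·0.86 + 0.5²·3.5²·0.92 + 1.6²·23.3²·0.85] + 156.027 = 1190.89 + 156.027 = 1346.92.
Reliability = 1346.92 / 1556.73 = 0.865.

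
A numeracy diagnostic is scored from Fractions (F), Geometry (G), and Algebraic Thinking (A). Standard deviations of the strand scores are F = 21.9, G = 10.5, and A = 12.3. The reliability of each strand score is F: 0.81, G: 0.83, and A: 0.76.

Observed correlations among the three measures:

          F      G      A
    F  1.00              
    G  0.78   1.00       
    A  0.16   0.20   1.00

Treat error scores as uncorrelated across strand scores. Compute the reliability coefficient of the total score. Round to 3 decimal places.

0.882

Var(F+G+A) = 21.9² + 10.5² + 12.3² + 2·[21.9·10.5·0.78 + 21.9·12.3·0.16 + 10.5·12.3·0.20] = 741.15 + 496.58 = 1237.73.
Because errors are independent across components, Cov(Tᵢ,Tⱼ) = Cov(Xᵢ,Xⱼ); the off-diagonal part of the true-score variance is the same as above.
True-score variance = [21.9²·0.81 + 10.5²·0.83 + 12.3²·0.76] + 496.58 = 594.972 + 496.58 = 1091.55.
Reliability = 1091.55 / 1237.73 = 0.882.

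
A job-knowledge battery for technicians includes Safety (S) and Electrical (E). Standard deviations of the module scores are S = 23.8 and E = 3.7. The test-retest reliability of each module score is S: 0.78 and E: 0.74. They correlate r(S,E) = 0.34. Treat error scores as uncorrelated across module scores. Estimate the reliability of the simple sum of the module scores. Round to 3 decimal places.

Var(S+E) = 23.8² + 3.7² + 2·[23.8·3.7·0.34] = 580.13 + 59.8808 = 640.011.
Because errors are independent across components, Cov(Tᵢ,Tⱼ) = Cov(Xᵢ,Xⱼ); the off-diagonal part of the true-score variance is the same as above.
True-score variance = [23.8²·0.78 + 3.7²·0.74] + 59.8808 = 451.954 + 59.8808 = 511.835.
Reliability = 511.835 / 640.011 = 0.800.

0.800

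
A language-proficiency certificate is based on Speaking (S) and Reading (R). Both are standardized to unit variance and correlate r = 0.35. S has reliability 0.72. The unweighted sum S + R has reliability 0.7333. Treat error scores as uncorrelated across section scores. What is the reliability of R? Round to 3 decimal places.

0.560

Var(S+R) = 2 + 2·0.35 = 2.700.
True-score variance = ρ_S + ρ_R + 2·0.35, so 0.7333 = (0.72 + ρ_R + 0.70) / 2.700.
ρ_R = 0.7333·2.700 − 0.72 − 0.70 = 0.560.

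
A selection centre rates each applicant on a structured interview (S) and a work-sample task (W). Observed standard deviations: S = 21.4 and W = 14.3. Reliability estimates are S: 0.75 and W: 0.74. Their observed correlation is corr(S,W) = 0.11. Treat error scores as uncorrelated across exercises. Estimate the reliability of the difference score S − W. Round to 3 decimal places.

Var(S−W) = 21.4² + 14.3² − 2·21.4·14.3·0.11 = 662.45 − 67.3244 = 595.126.
Because errors are independent across components, Cov(Tᵢ,Tⱼ) = Cov(Xᵢ,Xⱼ); the off-diagonal part of the true-score variance is the same as above.
True-score variance = [21.4²·0.75 + 14.3²·0.74] − 67.3244 = 494.793 − 67.3244 = 427.468.
Reliability = 427.468 / 595.126 = 0.718.

0.718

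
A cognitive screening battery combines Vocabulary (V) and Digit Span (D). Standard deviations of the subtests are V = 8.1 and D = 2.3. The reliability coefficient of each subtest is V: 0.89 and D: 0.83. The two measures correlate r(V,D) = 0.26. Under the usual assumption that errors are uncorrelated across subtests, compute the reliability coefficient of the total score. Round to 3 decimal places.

Var(V+D) = 8.1² + 2.3² + 2·[8.1·2.3·0.26] = 70.9 + 9.6876 = 80.5876.
Under uncorrelated errors the observed covariances equal the true-score covariances, so only the own-variance terms attenuate.
True-score variance = [8.1²·0.89 + 2.3²·0.83] + 9.6876 = 62.7836 + 9.6876 = 72.4712.
Reliability = 72.4712 / 80.5876 = 0.899.

0.899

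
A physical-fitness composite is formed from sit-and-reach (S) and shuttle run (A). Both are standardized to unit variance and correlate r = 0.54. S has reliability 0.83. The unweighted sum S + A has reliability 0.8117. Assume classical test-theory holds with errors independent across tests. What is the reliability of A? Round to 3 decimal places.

Var(S+A) = 2 + 2·0.54 = 3.080.
True-score variance = ρ_S + ρ_A + 2·0.54, so 0.8117 = (0.83 + ρ_A + 1.08) / 3.080.
ρ_A = 0.8117·3.080 − 0.83 − 1.08 = 0.590.

0.590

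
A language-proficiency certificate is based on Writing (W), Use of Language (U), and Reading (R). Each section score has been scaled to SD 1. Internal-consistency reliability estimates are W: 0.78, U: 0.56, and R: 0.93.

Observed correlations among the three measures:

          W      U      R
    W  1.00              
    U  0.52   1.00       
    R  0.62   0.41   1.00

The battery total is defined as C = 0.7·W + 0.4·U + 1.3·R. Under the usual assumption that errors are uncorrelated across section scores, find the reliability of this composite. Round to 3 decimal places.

0.929

Var(C) = 0.7² + 0.4² + 1.3² + 2·[0.28·0.52 + 0.91·0.62 + 0.52·0.41] = 2.34 + 1.846 = 4.186.
With uncorrelated errors the cross-covariances are all true-score covariance, so they carry over unchanged; only the diagonal terms shrink to ρᵢσᵢ².
True-score variance = [0.7²·0.78 + 0.4²·0.56 + 1.3²·0.93] + 1.846 = 2.0435 + 1.846 = 3.8895.
Reliability = 3.8895 / 4.186 = 0.929.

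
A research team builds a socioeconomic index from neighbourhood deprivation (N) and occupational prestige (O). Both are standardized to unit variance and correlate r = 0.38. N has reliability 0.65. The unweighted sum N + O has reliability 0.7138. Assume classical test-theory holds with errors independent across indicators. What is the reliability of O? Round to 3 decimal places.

0.560

Var(N+O) = 2 + 2·0.38 = 2.760.
True-score variance = ρ_N + ρ_O + 2·0.38, so 0.7138 = (0.65 + ρ_O + 0.76) / 2.760.
ρ_O = 0.7138·2.760 − 0.65 − 0.76 = 0.560.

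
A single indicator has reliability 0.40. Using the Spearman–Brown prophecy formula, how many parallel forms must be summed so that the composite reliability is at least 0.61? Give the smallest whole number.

k ≥ ρ*(1−ρ₁)/(ρ₁(1−ρ*)) = 0.61·0.60 / (0.40·0.39) = 2.346.
Smallest integer k = 3.

3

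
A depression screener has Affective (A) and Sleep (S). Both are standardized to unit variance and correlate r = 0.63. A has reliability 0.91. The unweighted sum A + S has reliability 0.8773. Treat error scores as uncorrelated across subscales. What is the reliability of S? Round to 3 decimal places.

Var(A+S) = 2 + 2·0.63 = 3.260.
True-score variance = ρ_A + ρ_S + 2·0.63, so 0.8773 = (0.91 + ρ_S + 1.26) / 3.260.
ρ_S = 0.8773·3.260 − 0.91 − 1.26 = 0.690.

0.690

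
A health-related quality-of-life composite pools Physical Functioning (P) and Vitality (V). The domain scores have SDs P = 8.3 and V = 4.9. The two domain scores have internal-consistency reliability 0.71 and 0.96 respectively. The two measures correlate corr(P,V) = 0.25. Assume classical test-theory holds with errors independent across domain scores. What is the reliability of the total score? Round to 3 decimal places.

Var(P+V) = 8.3² + 4.9² + 2·[8.3·4.9·0.25] = 92.9 + 20.335 = 113.235.
Because errors are independent across components, Cov(Tᵢ,Tⱼ) = Cov(Xᵢ,Xⱼ); the off-diagonal part of the true-score variance is the same as above.
True-score variance = [8.3²·0.71 + 4.9²·0.96] + 20.335 = 71.9615 + 20.335 = 92.2965.
Reliability = 92.2965 / 113.235 = 0.815.

0.815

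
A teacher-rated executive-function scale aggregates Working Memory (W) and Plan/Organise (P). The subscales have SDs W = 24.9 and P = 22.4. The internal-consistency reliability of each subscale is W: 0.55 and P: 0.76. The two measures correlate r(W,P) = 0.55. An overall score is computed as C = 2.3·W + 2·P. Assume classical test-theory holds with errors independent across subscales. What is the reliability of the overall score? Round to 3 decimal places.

Var(C) = 2.3²·24.9² + 2²·22.4² + 2·[4.6·24.9·22.4·0.55] = 5286.89 + 2822.27 = 8109.16.
Because errors are independent across components, Cov(Tᵢ,Tⱼ) = Cov(Xᵢ,Xⱼ); the off-diagonal part of the true-score variance is the same as above.
True-score variance = [2.3²·24.9²·0.55 + 2²·22.4²·0.76] + 2822.27 = 3329.27 + 2822.27 = 6151.54.
Reliability = 6151.54 / 8109.16 = 0.759.

0.759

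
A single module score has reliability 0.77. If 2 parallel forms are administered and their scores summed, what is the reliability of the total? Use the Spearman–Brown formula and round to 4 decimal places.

0.8701

ρ_k = kρ / (1 + (k−1)ρ) = 2·0.77 / (1 + 1·0.77) = 1.540 / 1.770 = 0.8701.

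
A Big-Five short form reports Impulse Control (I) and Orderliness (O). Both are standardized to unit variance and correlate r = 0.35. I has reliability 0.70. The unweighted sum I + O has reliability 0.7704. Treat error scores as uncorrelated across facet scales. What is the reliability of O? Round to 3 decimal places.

Var(I+O) = 2 + 2·0.35 = 2.700.
True-score variance = ρ_I + ρ_O + 2·0.35, so 0.7704 = (0.70 + ρ_O + 0.70) / 2.700.
ρ_O = 0.7704·2.700 − 0.70 − 0.70 = 0.680.

0.680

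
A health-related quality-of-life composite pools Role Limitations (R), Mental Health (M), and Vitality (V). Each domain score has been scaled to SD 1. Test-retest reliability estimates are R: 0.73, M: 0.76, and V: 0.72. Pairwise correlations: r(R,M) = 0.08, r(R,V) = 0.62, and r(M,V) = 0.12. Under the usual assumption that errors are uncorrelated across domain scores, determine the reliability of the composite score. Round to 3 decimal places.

Var(R+M+V) = 3 + 2·[0.08 + 0.62 + 0.12] = 3 + 1.64 = 4.64.
Under uncorrelated errors the observed covariances equal the true-score covariances, so only the own-variance terms attenuate.
True-score variance = [0.73 + 0.76 + 0.72] + 1.64 = 2.21 + 1.64 = 3.85.
Reliability = 3.85 / 4.64 = 0.830.

0.830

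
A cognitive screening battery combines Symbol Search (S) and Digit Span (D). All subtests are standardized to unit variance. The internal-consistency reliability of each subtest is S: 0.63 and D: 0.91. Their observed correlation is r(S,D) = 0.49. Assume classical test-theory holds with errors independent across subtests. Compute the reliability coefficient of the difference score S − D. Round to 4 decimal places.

0.5490

Var(S−D) = 1 + 1 − 2·0.49 = 2 − 0.98 = 1.02.
Under uncorrelated errors the observed covariances equal the true-score covariances, so only the own-variance terms attenuate.
True-score variance = [0.63 + 0.91] − 0.98 = 1.54 − 0.98 = 0.56.
Reliability = 0.56 / 1.02 = 0.5490.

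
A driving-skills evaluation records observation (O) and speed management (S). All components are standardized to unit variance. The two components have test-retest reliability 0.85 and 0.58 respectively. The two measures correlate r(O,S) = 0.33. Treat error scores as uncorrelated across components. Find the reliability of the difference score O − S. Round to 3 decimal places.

0.575

Var(O−S) = 1 + 1 − 2·0.33 = 2 − 0.66 = 1.34.
Under uncorrelated errors the observed covariances equal the true-score covariances, so only the own-variance terms attenuate.
True-score variance = [0.85 + 0.58] − 0.66 = 1.43 − 0.66 = 0.77.
Reliability = 0.77 / 1.34 = 0.575.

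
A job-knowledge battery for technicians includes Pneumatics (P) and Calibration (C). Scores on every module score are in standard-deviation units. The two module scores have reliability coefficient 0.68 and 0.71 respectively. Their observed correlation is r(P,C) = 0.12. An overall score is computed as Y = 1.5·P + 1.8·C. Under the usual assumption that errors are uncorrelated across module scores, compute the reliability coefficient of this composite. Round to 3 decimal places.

Var(Y) = 1.5² + 1.8² + 2·[2.7·0.12] = 5.49 + 0.648 = 6.138.
Because errors are independent across components, Cov(Tᵢ,Tⱼ) = Cov(Xᵢ,Xⱼ); the off-diagonal part of the true-score variance is the same as above.
True-score variance = [1.5²·0.68 + 1.8²·0.71] + 0.648 = 3.8304 + 0.648 = 4.4784.
Reliability = 4.4784 / 6.138 = 0.730.

0.730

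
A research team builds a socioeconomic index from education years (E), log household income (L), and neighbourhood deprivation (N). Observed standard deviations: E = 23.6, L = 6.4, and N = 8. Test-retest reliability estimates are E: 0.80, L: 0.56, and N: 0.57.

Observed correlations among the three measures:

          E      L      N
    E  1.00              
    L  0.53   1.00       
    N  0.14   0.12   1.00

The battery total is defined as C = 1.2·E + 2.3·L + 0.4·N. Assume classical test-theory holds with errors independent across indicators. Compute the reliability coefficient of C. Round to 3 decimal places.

0.827

Var(C) = 1.2²·23.6² + 2.3²·6.4² + 0.4²·8² + 2·[2.76·23.6·6.4·0.53 + 0.48·23.6·8·0.14 + 0.92·6.4·8·0.12] = 1028.94 + 478.562 = 1507.5.
Because errors are independent across components, Cov(Tᵢ,Tⱼ) = Cov(Xᵢ,Xⱼ); the off-diagonal part of the true-score variance is the same as above.
True-score variance = [1.2²·23.6²·0.80 + 2.3²·6.4²·0.56 + 0.4²·8²·0.57] + 478.562 = 768.795 + 478.562 = 1247.36.
Reliability = 1247.36 / 1507.5 = 0.827.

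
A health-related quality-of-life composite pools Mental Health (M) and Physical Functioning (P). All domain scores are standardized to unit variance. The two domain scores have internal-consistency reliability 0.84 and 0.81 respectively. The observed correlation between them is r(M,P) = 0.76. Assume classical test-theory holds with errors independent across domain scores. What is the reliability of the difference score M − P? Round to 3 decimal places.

Var(M−P) = 1 + 1 − 2·0.76 = 2 − 1.52 = 0.48.
Because errors are independent across components, Cov(Tᵢ,Tⱼ) = Cov(Xᵢ,Xⱼ); the off-diagonal part of the true-score variance is the same as above.
True-score variance = [0.84 + 0.81] − 1.52 = 1.65 − 1.52 = 0.13.
Reliability = 0.13 / 0.48 = 0.271.

0.271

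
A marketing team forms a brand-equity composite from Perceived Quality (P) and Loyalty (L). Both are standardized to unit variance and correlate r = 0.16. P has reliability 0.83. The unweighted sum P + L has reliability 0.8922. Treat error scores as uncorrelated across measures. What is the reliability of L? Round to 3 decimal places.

0.920

Var(P+L) = 2 + 2·0.16 = 2.320.
True-score variance = ρ_P + ρ_L + 2·0.16, so 0.8922 = (0.83 + ρ_L + 0.32) / 2.320.
ρ_L = 0.8922·2.320 − 0.83 − 0.32 = 0.920.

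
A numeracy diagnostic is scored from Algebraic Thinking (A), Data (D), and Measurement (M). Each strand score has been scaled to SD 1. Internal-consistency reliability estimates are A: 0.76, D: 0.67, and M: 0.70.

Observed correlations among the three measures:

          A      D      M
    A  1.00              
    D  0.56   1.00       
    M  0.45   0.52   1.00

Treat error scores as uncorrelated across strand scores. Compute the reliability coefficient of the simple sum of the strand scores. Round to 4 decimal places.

Var(A+D+M) = 3 + 2·[0.56 + 0.45 + 0.52] = 3 + 3.06 = 6.06.
Because errors are independent across components, Cov(Tᵢ,Tⱼ) = Cov(Xᵢ,Xⱼ); the off-diagonal part of the true-score variance is the same as above.
True-score variance = [0.76 + 0.67 + 0.70] + 3.06 = 2.13 + 3.06 = 5.19.
Reliability = 5.19 / 6.06 = 0.8564.

0.8564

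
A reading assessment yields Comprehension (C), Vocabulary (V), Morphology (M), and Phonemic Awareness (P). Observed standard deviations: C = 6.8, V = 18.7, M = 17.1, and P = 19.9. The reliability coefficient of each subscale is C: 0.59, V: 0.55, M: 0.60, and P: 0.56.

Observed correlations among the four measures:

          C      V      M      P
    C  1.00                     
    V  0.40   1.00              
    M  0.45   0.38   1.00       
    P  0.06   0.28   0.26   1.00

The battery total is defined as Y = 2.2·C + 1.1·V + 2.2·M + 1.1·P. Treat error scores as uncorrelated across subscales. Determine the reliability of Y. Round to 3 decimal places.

0.770

Var(Y) = 2.2²·6.8² + 1.1²·18.7² + 2.2²·17.1² + 1.1²·19.9² + 2·[2.42·6.8·18.7·0.40 + 4.84·6.8·17.1·0.45 + 2.42·6.8·19.9·0.06 + 2.42·18.7·17.1·0.38 + 1.21·18.7·19.9·0.28 + 2.42·17.1·19.9·0.26] = 2541.36 + 2060.49 = 4601.85.
With uncorrelated errors the cross-covariances are all true-score covariance, so they carry over unchanged; only the diagonal terms shrink to ρᵢσᵢ².
True-score variance = [2.2²·6.8²·0.59 + 1.1²·18.7²·0.55 + 2.2²·17.1²·0.60 + 1.1²·19.9²·0.56] + 2060.49 = 1482.26 + 2060.49 = 3542.75.
Reliability = 3542.75 / 4601.85 = 0.770.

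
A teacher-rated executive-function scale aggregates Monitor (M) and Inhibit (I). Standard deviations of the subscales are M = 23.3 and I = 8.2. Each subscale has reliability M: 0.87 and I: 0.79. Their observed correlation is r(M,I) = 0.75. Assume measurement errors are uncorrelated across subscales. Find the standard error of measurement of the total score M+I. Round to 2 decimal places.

9.20

Var(total) = 610.13 + 286.59 = 896.72.
True-score variance = 525.434 + 286.59 = 812.024, so reliability = 0.9055.
Error variance = 896.72 − 812.024 = 84.6961; SEM = √84.6961 = 9.20.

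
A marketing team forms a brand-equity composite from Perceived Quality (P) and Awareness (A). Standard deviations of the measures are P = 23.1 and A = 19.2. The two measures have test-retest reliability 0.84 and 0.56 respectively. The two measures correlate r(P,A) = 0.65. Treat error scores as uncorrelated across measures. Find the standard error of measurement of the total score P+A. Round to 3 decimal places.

Var(total) = 902.25 + 576.576 = 1478.83.
True-score variance = 654.671 + 576.576 = 1231.25, so reliability = 0.8326.
Error variance = 1478.83 − 1231.25 = 247.579; SEM = √247.579 = 15.735.

15.735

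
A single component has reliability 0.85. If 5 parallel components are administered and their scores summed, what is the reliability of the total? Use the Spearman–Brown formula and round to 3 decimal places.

ρ_k = kρ / (1 + (k−1)ρ) = 5·0.85 / (1 + 4·0.85) = 4.250 / 4.400 = 0.966.

0.966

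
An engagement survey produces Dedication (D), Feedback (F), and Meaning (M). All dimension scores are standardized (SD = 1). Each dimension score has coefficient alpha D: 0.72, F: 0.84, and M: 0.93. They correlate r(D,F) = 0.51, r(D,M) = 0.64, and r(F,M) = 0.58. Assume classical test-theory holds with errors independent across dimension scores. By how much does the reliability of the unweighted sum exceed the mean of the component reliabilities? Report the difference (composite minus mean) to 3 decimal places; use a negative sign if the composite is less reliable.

0.091

Var(sum) = 3 + 3.46 = 6.46; true-score variance = 2.49 + 3.46 = 5.95; composite reliability = 0.9211.
Mean component reliability = 0.8300.
Difference = 0.9211 − 0.8300 = 0.091.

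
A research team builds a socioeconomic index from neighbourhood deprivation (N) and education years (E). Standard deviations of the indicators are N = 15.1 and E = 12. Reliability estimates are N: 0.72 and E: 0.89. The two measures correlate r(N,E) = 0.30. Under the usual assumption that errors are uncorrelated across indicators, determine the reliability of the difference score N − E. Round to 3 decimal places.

0.697

Var(N−E) = 15.1² + 12² − 2·15.1·12·0.30 = 372.01 − 108.72 = 263.29.
With uncorrelated errors the cross-covariances are all true-score covariance, so they carry over unchanged; only the diagonal terms shrink to ρᵢσᵢ².
True-score variance = [15.1²·0.72 + 12²·0.89] − 108.72 = 292.327 − 108.72 = 183.607.
Reliability = 183.607 / 263.29 = 0.697.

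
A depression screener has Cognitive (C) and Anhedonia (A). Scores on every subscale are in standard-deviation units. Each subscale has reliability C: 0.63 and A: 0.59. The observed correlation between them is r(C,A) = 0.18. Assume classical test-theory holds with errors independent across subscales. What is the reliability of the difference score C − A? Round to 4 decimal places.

Var(C−A) = 1 + 1 − 2·0.18 = 2 − 0.36 = 1.64.
With uncorrelated errors the cross-covariances are all true-score covariance, so they carry over unchanged; only the diagonal terms shrink to ρᵢσᵢ².
True-score variance = [0.63 + 0.59] − 0.36 = 1.22 − 0.36 = 0.86.
Reliability = 0.86 / 1.64 = 0.5244.

0.5244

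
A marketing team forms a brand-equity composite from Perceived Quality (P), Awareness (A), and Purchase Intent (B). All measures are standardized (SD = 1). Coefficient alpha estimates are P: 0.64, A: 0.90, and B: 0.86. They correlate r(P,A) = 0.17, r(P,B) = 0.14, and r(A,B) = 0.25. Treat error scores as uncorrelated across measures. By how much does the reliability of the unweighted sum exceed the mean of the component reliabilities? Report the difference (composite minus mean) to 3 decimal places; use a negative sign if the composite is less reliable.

Var(sum) = 3 + 1.12 = 4.12; true-score variance = 2.4 + 1.12 = 3.52; composite reliability = 0.8544.
Mean component reliability = 0.8000.
Difference = 0.8544 − 0.8000 = 0.054.

0.054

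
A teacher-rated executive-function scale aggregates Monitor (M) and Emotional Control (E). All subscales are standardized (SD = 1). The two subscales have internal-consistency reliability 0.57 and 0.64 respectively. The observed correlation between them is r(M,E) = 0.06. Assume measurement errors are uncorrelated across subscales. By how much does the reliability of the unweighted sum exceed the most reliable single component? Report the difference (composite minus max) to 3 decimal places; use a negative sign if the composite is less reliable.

-0.013

Var(sum) = 2 + 0.12 = 2.12; true-score variance = 1.21 + 0.12 = 1.33; composite reliability = 0.6274.
Max component reliability = 0.6400.
Difference = 0.6274 − 0.6400 = -0.013.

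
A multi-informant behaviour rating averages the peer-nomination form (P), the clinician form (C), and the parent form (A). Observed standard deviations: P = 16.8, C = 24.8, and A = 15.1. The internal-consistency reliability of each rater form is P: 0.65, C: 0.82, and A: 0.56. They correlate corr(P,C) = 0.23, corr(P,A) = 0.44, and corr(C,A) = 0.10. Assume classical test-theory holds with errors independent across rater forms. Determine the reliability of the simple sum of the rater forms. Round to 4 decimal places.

0.8082

Var(P+C+A) = 16.8² + 24.8² + 15.1² + 2·[16.8·24.8·0.23 + 16.8·15.1·0.44 + 24.8·15.1·0.10] = 1125.29 + 489.789 = 1615.08.
Under uncorrelated errors the observed covariances equal the true-score covariances, so only the own-variance terms attenuate.
True-score variance = [16.8²·0.65 + 24.8²·0.82 + 15.1²·0.56] + 489.789 = 815.474 + 489.789 = 1305.26.
Reliability = 1305.26 / 1615.08 = 0.8082.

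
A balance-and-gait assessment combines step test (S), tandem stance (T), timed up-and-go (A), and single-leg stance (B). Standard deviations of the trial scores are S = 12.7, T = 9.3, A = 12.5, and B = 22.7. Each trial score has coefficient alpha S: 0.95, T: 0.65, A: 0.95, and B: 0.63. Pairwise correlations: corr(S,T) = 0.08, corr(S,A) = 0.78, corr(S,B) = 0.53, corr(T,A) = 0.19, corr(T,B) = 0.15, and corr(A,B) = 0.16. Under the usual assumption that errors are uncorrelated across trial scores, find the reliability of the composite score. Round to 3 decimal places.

0.860

Var(S+T+A+B) = 12.7² + 9.3² + 12.5² + 22.7² + 2·[12.7·9.3·0.08 + 12.7·12.5·0.78 + 12.7·22.7·0.53 + 9.3·12.5·0.19 + 9.3·22.7·0.15 + 12.5·22.7·0.16] = 919.32 + 770.443 = 1689.76.
Because errors are independent across components, Cov(Tᵢ,Tⱼ) = Cov(Xᵢ,Xⱼ); the off-diagonal part of the true-score variance is the same as above.
True-score variance = [12.7²·0.95 + 9.3²·0.65 + 12.5²·0.95 + 22.7²·0.63] + 770.443 = 682.514 + 770.443 = 1452.96.
Reliability = 1452.96 / 1689.76 = 0.860.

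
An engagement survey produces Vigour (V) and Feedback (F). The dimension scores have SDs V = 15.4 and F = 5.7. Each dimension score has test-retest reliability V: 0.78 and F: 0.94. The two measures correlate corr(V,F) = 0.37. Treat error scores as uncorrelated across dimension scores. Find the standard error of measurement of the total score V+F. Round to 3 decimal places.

7.357

Var(total) = 269.65 + 64.9572 = 334.607.
True-score variance = 215.525 + 64.9572 = 280.483, so reliability = 0.8382.
Error variance = 334.607 − 280.483 = 54.1246; SEM = √54.1246 = 7.357.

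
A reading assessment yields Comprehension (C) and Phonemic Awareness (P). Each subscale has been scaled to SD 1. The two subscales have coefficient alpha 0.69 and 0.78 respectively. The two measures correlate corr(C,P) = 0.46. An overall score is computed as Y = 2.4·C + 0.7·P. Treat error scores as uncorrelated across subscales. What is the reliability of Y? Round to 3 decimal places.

Var(Y) = 2.4² + 0.7² + 2·[1.68·0.46] = 6.25 + 1.5456 = 7.7956.
With uncorrelated errors the cross-covariances are all true-score covariance, so they carry over unchanged; only the diagonal terms shrink to ρᵢσᵢ².
True-score variance = [2.4²·0.69 + 0.7²·0.78] + 1.5456 = 4.3566 + 1.5456 = 5.9022.
Reliability = 5.9022 / 7.7956 = 0.757.

0.757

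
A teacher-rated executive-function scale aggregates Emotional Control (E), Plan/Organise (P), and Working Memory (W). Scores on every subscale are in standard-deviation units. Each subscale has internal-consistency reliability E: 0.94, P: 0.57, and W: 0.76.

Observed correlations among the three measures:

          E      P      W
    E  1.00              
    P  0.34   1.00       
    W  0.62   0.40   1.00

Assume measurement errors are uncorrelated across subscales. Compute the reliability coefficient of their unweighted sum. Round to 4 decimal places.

0.8724

Var(E+P+W) = 3 + 2·[0.34 + 0.62 + 0.40] = 3 + 2.72 = 5.72.
With uncorrelated errors the cross-covariances are all true-score covariance, so they carry over unchanged; only the diagonal terms shrink to ρᵢσᵢ².
True-score variance = [0.94 + 0.57 + 0.76] + 2.72 = 2.27 + 2.72 = 4.99.
Reliability = 4.99 / 5.72 = 0.8724.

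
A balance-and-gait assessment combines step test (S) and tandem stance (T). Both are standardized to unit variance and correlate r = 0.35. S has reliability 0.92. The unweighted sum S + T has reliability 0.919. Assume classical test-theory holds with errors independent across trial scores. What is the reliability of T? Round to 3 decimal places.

Var(S+T) = 2 + 2·0.35 = 2.700.
True-score variance = ρ_S + ρ_T + 2·0.35, so 0.919 = (0.92 + ρ_T + 0.70) / 2.700.
ρ_T = 0.919·2.700 − 0.92 − 0.70 = 0.861.

0.861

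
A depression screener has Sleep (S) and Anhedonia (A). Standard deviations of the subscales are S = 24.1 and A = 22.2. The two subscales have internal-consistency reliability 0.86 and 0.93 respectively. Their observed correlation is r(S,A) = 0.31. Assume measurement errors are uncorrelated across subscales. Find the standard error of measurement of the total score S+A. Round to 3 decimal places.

10.762

Var(total) = 1073.65 + 331.712 = 1405.36.
True-score variance = 957.838 + 331.712 = 1289.55, so reliability = 0.9176.
Error variance = 1405.36 − 1289.55 = 115.812; SEM = √115.812 = 10.762.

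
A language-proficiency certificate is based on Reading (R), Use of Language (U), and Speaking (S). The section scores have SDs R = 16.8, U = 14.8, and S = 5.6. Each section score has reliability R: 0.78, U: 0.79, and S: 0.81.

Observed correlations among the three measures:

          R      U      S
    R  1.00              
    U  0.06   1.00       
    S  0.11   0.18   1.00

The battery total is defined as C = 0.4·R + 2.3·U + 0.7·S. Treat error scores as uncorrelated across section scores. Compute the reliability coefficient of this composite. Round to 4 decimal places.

Var(C) = 0.4²·16.8² + 2.3²·14.8² + 0.7²·5.6² + 2·[0.92·16.8·14.8·0.06 + 0.28·16.8·5.6·0.11 + 1.61·14.8·5.6·0.18] = 1219.25 + 81.2824 = 1300.53.
Under uncorrelated errors the observed covariances equal the true-score covariances, so only the own-variance terms attenuate.
True-score variance = [0.4²·16.8²·0.78 + 2.3²·14.8²·0.79 + 0.7²·5.6²·0.81] + 81.2824 = 963.06 + 81.2824 = 1044.34.
Reliability = 1044.34 / 1300.53 = 0.8030.

0.8030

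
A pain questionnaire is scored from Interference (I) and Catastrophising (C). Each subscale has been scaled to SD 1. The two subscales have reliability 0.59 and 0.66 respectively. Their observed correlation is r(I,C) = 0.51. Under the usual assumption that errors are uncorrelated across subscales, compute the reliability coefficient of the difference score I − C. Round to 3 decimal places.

Var(I−C) = 1 + 1 − 2·0.51 = 2 − 1.02 = 0.98.
Under uncorrelated errors the observed covariances equal the true-score covariances, so only the own-variance terms attenuate.
True-score variance = [0.59 + 0.66] − 1.02 = 1.25 − 1.02 = 0.23.
Reliability = 0.23 / 0.98 = 0.235.

0.235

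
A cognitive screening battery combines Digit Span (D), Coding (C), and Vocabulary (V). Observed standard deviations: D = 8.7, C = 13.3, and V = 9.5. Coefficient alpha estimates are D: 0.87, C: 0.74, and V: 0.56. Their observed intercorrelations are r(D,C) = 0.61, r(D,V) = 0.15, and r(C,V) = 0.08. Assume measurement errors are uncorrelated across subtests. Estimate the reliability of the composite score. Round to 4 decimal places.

0.8194

Var(D+C+V) = 8.7² + 13.3² + 9.5² + 2·[8.7·13.3·0.61 + 8.7·9.5·0.15 + 13.3·9.5·0.08] = 342.83 + 186.177 = 529.007.
Under uncorrelated errors the observed covariances equal the true-score covariances, so only the own-variance terms attenuate.
True-score variance = [8.7²·0.87 + 13.3²·0.74 + 9.5²·0.56] + 186.177 = 247.289 + 186.177 = 433.466.
Reliability = 433.466 / 529.007 = 0.8194.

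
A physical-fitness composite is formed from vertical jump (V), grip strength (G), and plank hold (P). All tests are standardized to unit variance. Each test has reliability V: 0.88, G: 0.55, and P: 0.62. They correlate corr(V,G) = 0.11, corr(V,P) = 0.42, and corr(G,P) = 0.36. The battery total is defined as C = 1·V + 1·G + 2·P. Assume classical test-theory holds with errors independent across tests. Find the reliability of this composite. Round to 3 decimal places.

0.776

Var(C) = 1 + 1 + 2² + 2·[0.11 + 2·0.42 + 2·0.36] = 6 + 3.34 = 9.34.
Under uncorrelated errors the observed covariances equal the true-score covariances, so only the own-variance terms attenuate.
True-score variance = [0.88 + 0.55 + 2²·0.62] + 3.34 = 3.91 + 3.34 = 7.25.
Reliability = 7.25 / 9.34 = 0.776.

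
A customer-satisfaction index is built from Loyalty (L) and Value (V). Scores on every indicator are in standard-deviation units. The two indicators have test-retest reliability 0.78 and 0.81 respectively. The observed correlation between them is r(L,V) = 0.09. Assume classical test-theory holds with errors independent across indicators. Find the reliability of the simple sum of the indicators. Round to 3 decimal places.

Var(L+V) = 2 + 2·[0.09] = 2 + 0.18 = 2.18.
Because errors are independent across components, Cov(Tᵢ,Tⱼ) = Cov(Xᵢ,Xⱼ); the off-diagonal part of the true-score variance is the same as above.
True-score variance = [0.78 + 0.81] + 0.18 = 1.59 + 0.18 = 1.77.
Reliability = 1.77 / 2.18 = 0.812.

0.812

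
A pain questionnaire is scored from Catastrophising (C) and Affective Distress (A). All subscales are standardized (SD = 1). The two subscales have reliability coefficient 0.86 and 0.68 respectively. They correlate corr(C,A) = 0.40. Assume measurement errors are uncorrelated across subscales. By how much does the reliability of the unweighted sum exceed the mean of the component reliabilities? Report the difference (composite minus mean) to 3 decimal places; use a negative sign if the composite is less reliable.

0.066

Var(sum) = 2 + 0.8 = 2.8; true-score variance = 1.54 + 0.8 = 2.34; composite reliability = 0.8357.
Mean component reliability = 0.7700.
Difference = 0.8357 − 0.7700 = 0.066.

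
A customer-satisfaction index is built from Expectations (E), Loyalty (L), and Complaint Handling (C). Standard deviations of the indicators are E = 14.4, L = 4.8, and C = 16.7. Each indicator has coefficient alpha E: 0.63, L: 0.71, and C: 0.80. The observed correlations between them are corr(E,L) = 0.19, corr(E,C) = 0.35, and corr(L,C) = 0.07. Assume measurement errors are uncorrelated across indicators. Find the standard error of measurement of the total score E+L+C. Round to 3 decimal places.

11.798

Var(total) = 509.29 + 205.824 = 715.114.
True-score variance = 370.107 + 205.824 = 575.931, so reliability = 0.8054.
Error variance = 715.114 − 575.931 = 139.183; SEM = √139.183 = 11.798.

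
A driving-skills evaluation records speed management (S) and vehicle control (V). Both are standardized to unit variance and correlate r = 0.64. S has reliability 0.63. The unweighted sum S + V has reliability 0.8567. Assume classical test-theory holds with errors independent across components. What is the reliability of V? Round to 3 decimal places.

Var(S+V) = 2 + 2·0.64 = 3.280.
True-score variance = ρ_S + ρ_V + 2·0.64, so 0.8567 = (0.63 + ρ_V + 1.28) / 3.280.
ρ_V = 0.8567·3.280 − 0.63 − 1.28 = 0.900.

0.900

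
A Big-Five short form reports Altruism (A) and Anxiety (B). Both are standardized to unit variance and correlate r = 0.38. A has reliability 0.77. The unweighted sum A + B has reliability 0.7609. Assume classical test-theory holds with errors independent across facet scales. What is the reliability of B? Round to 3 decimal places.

0.570

Var(A+B) = 2 + 2·0.38 = 2.760.
True-score variance = ρ_A + ρ_B + 2·0.38, so 0.7609 = (0.77 + ρ_B + 0.76) / 2.760.
ρ_B = 0.7609·2.760 − 0.77 − 0.76 = 0.570.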